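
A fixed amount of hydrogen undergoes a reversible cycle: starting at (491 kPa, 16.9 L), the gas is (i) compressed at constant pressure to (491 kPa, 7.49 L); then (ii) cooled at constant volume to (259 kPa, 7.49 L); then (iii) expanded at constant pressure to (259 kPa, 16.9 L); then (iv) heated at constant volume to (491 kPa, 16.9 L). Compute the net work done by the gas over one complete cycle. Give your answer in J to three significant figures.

W_net ≈ -2180 J

Constant-volume legs do no work.
W(i) = (491)(7.49 − 16.9) = -4620 J; W(iii) = (259)(16.9 − 7.49) = 2437 J.
W_net = -4620 + 2437 = -2183 J (the counter-clockwise enclosed area).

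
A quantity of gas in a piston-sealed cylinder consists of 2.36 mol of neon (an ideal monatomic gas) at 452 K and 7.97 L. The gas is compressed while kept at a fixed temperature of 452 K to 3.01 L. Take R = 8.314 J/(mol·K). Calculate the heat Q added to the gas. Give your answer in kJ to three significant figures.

Q ≈ -8.64 kJ

Isothermal ⇒ ΔU = 0, so Q = W = nRT ln(V₂/V₁).
Q = (2.36)(8.314)(452) ln(3.01/7.97) = 8869 × -0.9737 = -8636 J.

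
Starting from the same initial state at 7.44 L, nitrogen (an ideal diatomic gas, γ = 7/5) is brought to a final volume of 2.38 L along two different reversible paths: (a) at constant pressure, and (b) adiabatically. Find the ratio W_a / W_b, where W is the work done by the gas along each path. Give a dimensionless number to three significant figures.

W_a / W_b ≈ 0.471

Path (a) isobaric: W = P₁(V₂ − V₁) → W_a/(P₁V₁) = -0.6801.
Path (b) adiabatic: W = P₁V₁(1 − (V₁/V₂)^(γ−1))/(γ−1) → W_b/(P₁V₁) = -1.444.
W_a / W_b = -0.6801 / -1.444 = 0.471.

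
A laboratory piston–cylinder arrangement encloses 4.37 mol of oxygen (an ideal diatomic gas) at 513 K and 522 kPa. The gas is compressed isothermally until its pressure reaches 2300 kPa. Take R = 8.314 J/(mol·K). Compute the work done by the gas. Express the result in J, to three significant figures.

W ≈ -27600 J

Isothermal process: W = nRT ln(V₂/V₁) = nRT ln(P₁/P₂).
W = (4.37)(8.314)(513) × ln(522/2300)
  = 18638 × ln(0.227) = 18638 × -1.483
W_by_gas = -27641 J.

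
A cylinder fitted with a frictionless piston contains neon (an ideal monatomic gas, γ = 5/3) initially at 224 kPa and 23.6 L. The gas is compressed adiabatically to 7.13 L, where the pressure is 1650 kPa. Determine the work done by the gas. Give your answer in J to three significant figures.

W ≈ -9720 J

Adiabatic: W = (P₁V₁ − P₂V₂)/(γ − 1) with γ = 5/3.
P₁V₁ = 5286 J, P₂V₂ = 11764 J.
W = (5286 − 11764) / 0.6667 = -9717 J.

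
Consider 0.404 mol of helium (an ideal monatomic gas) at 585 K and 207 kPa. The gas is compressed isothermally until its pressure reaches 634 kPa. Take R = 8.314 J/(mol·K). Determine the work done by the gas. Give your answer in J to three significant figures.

Isothermal process: W = nRT ln(V₂/V₁) = nRT ln(P₁/P₂).
W = (0.404)(8.314)(585) × ln(207/634)
  = 1965 × ln(0.3265) = 1965 × -1.119
W_by_gas = -2199 J.

W ≈ -2200 J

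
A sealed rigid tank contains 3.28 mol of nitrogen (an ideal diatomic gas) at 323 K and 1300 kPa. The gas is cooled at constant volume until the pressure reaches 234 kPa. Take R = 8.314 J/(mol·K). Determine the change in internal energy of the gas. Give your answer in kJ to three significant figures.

ΔU ≈ -18.1 kJ

Constant volume ⇒ W = 0, so Q = ΔU = nCᵥΔT with Cᵥ = 5R/2 = 20.79 J/(mol·K).
At constant V, T₂/T₁ = P₂/P₁ ⇒ ΔT = T₁(P₂/P₁ − 1) = 323·(234/1300 − 1) = -264.9 K.
ΔU = (3.28)(20.79)(-264.9) = -18057 J.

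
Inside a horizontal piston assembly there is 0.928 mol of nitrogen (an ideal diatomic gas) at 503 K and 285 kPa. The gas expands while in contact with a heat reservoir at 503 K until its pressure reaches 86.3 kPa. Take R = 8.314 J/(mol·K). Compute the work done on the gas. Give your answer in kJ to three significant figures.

W ≈ -4.64 kJ

Isothermal process: W = nRT ln(V₂/V₁) = nRT ln(P₁/P₂).
W = (0.928)(8.314)(503) × ln(285/86.3)
  = 3881 × ln(3.302) = 3881 × 1.195
W_by_gas = 4636 J; work on gas = −W_by = -4636 J.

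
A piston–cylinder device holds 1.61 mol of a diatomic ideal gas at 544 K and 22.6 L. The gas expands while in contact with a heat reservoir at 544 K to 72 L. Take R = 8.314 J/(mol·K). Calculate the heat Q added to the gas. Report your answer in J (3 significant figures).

Isothermal ⇒ ΔU = 0, so Q = W = nRT ln(V₂/V₁).
Q = (1.61)(8.314)(544) ln(72/22.6) = 7282 × 1.159 = 8437 J.

Q ≈ 8440 J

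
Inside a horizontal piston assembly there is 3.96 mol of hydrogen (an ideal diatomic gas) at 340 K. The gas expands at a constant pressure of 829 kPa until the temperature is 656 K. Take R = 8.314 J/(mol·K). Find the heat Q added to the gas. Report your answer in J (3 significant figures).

Q ≈ 36400 J

Isobaric: W = nRΔT = (3.96)(8.314)(316) = 10404 J.
ΔU = nCᵥΔT with Cᵥ = 5R/2: ΔU = (3.96)(20.79)(316) = 26010 J.
Q = ΔU + W = 26010 + 10404 = 36413 J.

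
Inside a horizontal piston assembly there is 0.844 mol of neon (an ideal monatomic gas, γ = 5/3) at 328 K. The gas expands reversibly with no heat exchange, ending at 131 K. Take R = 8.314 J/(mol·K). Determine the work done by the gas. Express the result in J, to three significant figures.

Adiabatic ⇒ Q = 0, so W_by = −ΔU = nCᵥ(T₁ − T₂).
Cᵥ = 3R/2 = 12.47 J/(mol·K).
W = (0.844)(12.47)(328 − 131) = 2074 J.

W ≈ 2070 J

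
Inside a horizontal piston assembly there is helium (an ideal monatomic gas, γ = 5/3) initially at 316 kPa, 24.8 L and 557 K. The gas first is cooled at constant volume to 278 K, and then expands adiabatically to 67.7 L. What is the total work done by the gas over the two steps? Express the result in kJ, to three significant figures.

Step 1 (isochoric): W = 0 (constant volume).
After step 1: P = 157.7 kPa (V unchanged).
Step 2 (adiabatic): W = (P₁V₁ − P₂V₂)/(γ−1) = (3911 − 2002)/0.667 = 2863 J.
W_total = 0 + 2863 = 2863 J.

W_total ≈ 2.86 kJ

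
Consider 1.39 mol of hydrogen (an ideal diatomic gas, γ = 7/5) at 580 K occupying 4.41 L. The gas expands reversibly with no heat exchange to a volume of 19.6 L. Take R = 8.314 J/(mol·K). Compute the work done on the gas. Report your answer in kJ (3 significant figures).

Adiabatic: TV^(γ−1) = const with γ = 7/5.
T₂ = T₁ (V₁/V₂)^(γ−1) = 580 × (4.41/19.6)^0.4 = 580 × 0.5506 = 319.4 K.
W_by = nCᵥ(T₁ − T₂) = (1.39)(20.79)(580 − 319.4) = 7530 J.
Work on gas = −W_by = -7530 J.

W ≈ -7.53 kJ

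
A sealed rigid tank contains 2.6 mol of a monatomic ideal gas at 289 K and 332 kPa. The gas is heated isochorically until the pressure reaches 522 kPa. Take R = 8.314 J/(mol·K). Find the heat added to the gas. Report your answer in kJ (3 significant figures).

Constant volume ⇒ W = 0, so Q = ΔU = nCᵥΔT with Cᵥ = 3R/2 = 12.47 J/(mol·K).
At constant V, T₂/T₁ = P₂/P₁ ⇒ ΔT = T₁(P₂/P₁ − 1) = 289·(522/332 − 1) = 165.4 K.
ΔU = (2.6)(12.47)(165.4) = 5363 J.

Q ≈ 5.36 kJ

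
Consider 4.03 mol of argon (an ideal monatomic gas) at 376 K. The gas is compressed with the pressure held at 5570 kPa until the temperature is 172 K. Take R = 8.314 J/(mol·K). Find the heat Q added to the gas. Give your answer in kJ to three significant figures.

Isobaric: W = nRΔT = (4.03)(8.314)(-204) = -6835 J.
ΔU = nCᵥΔT with Cᵥ = 3R/2: ΔU = (4.03)(12.47)(-204) = -10253 J.
Q = ΔU + W = -10253 − 6835 = -17088 J.

Q ≈ -17.1 kJ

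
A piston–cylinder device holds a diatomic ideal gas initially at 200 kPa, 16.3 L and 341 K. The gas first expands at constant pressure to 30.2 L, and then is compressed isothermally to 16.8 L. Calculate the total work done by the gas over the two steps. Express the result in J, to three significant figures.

Step 1 (isobaric): W = PΔV = (200 kPa)(30.2 − 16.3 L) = 2780 J.
After step 1: P = 200 kPa, V = 30.2 L, T = 631.8 K.
Step 2 (isothermal): W = P₁V₁ ln(V₂/V₁) = (6040) ln(16.8/30.2) = -3542 J.
W_total = 2780 − 3542 = -762.2 J.

W_total ≈ -762 J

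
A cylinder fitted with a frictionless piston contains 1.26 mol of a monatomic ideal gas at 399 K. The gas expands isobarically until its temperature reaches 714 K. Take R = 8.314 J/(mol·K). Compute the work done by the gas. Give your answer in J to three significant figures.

Isobaric: W = P ΔV = nR ΔT.
W = (1.26)(8.314)(714 − 399) = 3300 J.

W ≈ 3300 J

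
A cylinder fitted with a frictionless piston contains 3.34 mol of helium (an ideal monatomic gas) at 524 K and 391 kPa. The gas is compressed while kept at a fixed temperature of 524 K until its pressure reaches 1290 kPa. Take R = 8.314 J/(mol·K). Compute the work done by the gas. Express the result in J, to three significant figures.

W ≈ -17400 J

Isothermal process: W = nRT ln(V₂/V₁) = nRT ln(P₁/P₂).
W = (3.34)(8.314)(524) × ln(391/1290)
  = 14551 × ln(0.3031) = 14551 × -1.194
W_by_gas = -17369 J.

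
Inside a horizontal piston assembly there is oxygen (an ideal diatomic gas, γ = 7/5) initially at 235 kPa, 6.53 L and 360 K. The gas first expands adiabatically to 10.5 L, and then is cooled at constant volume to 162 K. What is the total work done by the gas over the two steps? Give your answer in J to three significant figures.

W_total ≈ 664 J

Step 1 (adiabatic): W = (P₁V₁ − P₂V₂)/(γ−1) = (1535 − 1269)/0.4 = 663.8 J.
Step 2 (isochoric): W = 0 (constant volume).
W_total = 663.8 + 0 = 663.8 J.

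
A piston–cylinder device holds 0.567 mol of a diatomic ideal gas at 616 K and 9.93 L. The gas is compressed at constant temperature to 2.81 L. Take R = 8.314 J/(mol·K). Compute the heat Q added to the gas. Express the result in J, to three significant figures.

Q ≈ -3670 J

Isothermal ⇒ ΔU = 0, so Q = W = nRT ln(V₂/V₁).
Q = (0.567)(8.314)(616) ln(2.81/9.93) = 2904 × -1.262 = -3666 J.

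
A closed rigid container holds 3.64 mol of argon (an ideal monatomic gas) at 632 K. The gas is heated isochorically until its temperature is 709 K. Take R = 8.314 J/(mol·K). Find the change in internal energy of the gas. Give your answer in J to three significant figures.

ΔU ≈ 3500 J

Constant volume ⇒ W = 0, so Q = ΔU = nCᵥΔT with Cᵥ = 3R/2 = 12.47 J/(mol·K).
ΔU = (3.64)(12.47)(709 − 632) = 3495 J.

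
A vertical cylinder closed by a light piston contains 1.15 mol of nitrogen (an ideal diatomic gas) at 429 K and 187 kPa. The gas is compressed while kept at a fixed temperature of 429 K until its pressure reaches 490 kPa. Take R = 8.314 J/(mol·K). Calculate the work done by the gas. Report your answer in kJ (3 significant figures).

W ≈ -3.95 kJ

Isothermal process: W = nRT ln(V₂/V₁) = nRT ln(P₁/P₂).
W = (1.15)(8.314)(429) × ln(187/490)
  = 4102 × ln(0.3816) = 4102 × -0.9633
W_by_gas = -3951 J.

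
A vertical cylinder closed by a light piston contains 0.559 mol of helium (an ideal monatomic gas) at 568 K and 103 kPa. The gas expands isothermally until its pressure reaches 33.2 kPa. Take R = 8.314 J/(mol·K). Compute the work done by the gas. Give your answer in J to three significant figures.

Isothermal process: W = nRT ln(V₂/V₁) = nRT ln(P₁/P₂).
W = (0.559)(8.314)(568) × ln(103/33.2)
  = 2640 × ln(3.102) = 2640 × 1.132
W_by_gas = 2989 J.

W ≈ 2990 J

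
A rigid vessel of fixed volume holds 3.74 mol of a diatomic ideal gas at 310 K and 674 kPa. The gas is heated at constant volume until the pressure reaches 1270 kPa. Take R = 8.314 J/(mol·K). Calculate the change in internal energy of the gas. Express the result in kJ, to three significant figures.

Constant volume ⇒ W = 0, so Q = ΔU = nCᵥΔT with Cᵥ = 5R/2 = 20.79 J/(mol·K).
At constant V, T₂/T₁ = P₂/P₁ ⇒ ΔT = T₁(P₂/P₁ − 1) = 310·(1270/674 − 1) = 274.1 K.
ΔU = (3.74)(20.79)(274.1) = 21309 J.

ΔU ≈ 21.3 kJ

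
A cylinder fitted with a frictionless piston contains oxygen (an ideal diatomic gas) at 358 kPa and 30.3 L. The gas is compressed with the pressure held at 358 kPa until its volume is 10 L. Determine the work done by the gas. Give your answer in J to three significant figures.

W ≈ -7270 J

Isobaric: W = P ΔV.
W = (358 kPa)(10 − 30.3 L) = (358)(-20.3) = -7267 J.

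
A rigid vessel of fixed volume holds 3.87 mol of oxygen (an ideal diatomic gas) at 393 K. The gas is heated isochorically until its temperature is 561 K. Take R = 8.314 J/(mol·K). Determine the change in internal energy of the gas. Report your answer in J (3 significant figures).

Constant volume ⇒ W = 0, so Q = ΔU = nCᵥΔT with Cᵥ = 5R/2 = 20.79 J/(mol·K).
ΔU = (3.87)(20.79)(561 − 393) = 13514 J.

ΔU ≈ 13500 J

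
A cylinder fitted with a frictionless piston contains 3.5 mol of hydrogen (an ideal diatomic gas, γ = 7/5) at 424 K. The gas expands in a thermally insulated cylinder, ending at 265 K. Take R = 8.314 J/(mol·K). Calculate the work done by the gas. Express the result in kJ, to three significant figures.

Adiabatic ⇒ Q = 0, so W_by = −ΔU = nCᵥ(T₁ − T₂).
Cᵥ = 5R/2 = 20.79 J/(mol·K).
W = (3.5)(20.79)(424 − 265) = 11567 J.

W ≈ 11.6 kJ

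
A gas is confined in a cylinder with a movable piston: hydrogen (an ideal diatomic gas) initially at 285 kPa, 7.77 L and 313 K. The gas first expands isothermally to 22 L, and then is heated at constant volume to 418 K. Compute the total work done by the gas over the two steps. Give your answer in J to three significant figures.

Step 1 (isothermal): W = P₁V₁ ln(V₂/V₁) = (2214) ln(22/7.77) = 2305 J.
Step 2 (isochoric): W = 0 (constant volume).
W_total = 2305 + 0 = 2305 J.

W_total ≈ 2300 J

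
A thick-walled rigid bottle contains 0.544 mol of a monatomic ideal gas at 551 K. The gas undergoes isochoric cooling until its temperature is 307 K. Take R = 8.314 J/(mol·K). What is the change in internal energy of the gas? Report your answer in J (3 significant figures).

Constant volume ⇒ W = 0, so Q = ΔU = nCᵥΔT with Cᵥ = 3R/2 = 12.47 J/(mol·K).
ΔU = (0.544)(12.47)(307 − 551) = -1655 J.

ΔU ≈ -1660 J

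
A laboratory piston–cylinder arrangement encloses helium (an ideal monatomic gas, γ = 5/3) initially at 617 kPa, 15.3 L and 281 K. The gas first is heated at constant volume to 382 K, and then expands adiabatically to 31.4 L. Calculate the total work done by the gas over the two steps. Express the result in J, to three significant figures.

Step 1 (isochoric): W = 0 (constant volume).
After step 1: P = 838.8 kPa (V unchanged).
Step 2 (adiabatic): W = (P₁V₁ − P₂V₂)/(γ−1) = (12833 − 7946)/0.667 = 7330 J.
W_total = 0 + 7330 = 7330 J.

W_total ≈ 7330 J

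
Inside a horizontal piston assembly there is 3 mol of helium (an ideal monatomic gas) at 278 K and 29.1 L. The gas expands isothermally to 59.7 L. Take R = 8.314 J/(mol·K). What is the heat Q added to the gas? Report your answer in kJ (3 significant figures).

Isothermal ⇒ ΔU = 0, so Q = W = nRT ln(V₂/V₁).
Q = (3)(8.314)(278) ln(59.7/29.1) = 6934 × 0.7186 = 4983 J.

Q ≈ 4.98 kJ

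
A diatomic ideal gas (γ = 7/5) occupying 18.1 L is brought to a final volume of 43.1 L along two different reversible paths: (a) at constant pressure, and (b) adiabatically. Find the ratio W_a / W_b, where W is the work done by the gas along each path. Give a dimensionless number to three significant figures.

Path (a) isobaric: W = P₁(V₂ − V₁) → W_a/(P₁V₁) = 1.381.
Path (b) adiabatic: W = P₁V₁(1 − (V₁/V₂)^(γ−1))/(γ−1) → W_b/(P₁V₁) = 0.7331.
W_a / W_b = 1.381 / 0.7331 = 1.884.

W_a / W_b ≈ 1.88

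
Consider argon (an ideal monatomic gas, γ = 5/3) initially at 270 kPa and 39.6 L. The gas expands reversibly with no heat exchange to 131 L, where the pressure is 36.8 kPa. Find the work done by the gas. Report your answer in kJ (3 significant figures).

Adiabatic: W = (P₁V₁ − P₂V₂)/(γ − 1) with γ = 5/3.
P₁V₁ = 10692 J, P₂V₂ = 4821 J.
W = (10692 − 4821) / 0.6667 = 8807 J.

W ≈ 8.81 kJ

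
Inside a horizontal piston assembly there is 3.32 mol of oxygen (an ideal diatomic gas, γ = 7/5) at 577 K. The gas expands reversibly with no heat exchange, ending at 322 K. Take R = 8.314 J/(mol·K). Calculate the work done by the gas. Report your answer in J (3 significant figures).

Adiabatic ⇒ Q = 0, so W_by = −ΔU = nCᵥ(T₁ − T₂).
Cᵥ = 5R/2 = 20.79 J/(mol·K).
W = (3.32)(20.79)(577 − 322) = 17597 J.

W ≈ 17600 J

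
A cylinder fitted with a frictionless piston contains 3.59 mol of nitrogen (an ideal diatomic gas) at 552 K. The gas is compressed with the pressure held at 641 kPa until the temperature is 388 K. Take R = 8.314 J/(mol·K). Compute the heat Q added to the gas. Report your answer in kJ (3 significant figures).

Isobaric: W = nRΔT = (3.59)(8.314)(-164) = -4895 J.
ΔU = nCᵥΔT with Cᵥ = 5R/2: ΔU = (3.59)(20.79)(-164) = -12237 J.
Q = ΔU + W = -12237 − 4895 = -17132 J.

Q ≈ -17.1 kJ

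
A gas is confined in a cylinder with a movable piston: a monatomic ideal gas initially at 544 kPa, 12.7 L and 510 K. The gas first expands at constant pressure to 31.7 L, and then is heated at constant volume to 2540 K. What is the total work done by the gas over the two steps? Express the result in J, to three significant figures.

W_total ≈ 10300 J

Step 1 (isobaric): W = PΔV = (544 kPa)(31.7 − 12.7 L) = 10336 J.
Step 2 (isochoric): W = 0 (constant volume).
W_total = 10336 + 0 = 10336 J.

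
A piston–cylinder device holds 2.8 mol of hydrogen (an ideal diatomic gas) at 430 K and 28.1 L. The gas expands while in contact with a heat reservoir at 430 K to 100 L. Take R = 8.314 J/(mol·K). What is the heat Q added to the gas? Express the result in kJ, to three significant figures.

Q ≈ 12.7 kJ

Isothermal ⇒ ΔU = 0, so Q = W = nRT ln(V₂/V₁).
Q = (2.8)(8.314)(430) ln(100/28.1) = 10010 × 1.269 = 12707 J.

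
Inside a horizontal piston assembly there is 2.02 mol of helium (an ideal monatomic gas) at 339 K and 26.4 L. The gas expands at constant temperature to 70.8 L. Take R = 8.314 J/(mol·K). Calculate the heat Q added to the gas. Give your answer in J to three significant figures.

Isothermal ⇒ ΔU = 0, so Q = W = nRT ln(V₂/V₁).
Q = (2.02)(8.314)(339) ln(70.8/26.4) = 5693 × 0.9865 = 5616 J.

Q ≈ 5620 J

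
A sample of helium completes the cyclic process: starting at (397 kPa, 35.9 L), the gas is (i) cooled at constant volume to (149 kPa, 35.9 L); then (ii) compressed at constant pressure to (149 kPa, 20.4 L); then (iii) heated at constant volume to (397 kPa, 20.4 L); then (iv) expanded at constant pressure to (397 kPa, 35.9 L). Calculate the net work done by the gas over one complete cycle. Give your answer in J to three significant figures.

W_net ≈ 3840 J

Constant-volume legs do no work.
W(ii) = (149)(20.4 − 35.9) = -2310 J; W(iv) = (397)(35.9 − 20.4) = 6154 J.
W_net = -2310 + 6154 = 3844 J (the clockwise enclosed area).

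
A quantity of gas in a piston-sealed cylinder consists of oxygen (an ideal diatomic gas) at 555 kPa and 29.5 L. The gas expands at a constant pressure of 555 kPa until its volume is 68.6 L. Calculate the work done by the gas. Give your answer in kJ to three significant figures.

Isobaric: W = P ΔV.
W = (555 kPa)(68.6 − 29.5 L) = (555)(39.1) = 21700 J.

W ≈ 21.7 kJ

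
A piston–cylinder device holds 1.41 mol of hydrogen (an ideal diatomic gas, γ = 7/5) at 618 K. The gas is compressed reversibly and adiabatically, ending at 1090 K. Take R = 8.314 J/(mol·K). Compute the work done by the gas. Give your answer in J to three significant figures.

W ≈ -13800 J

Adiabatic ⇒ Q = 0, so W_by = −ΔU = nCᵥ(T₁ − T₂).
Cᵥ = 5R/2 = 20.79 J/(mol·K).
W = (1.41)(20.79)(618 − 1090) = -13833 J.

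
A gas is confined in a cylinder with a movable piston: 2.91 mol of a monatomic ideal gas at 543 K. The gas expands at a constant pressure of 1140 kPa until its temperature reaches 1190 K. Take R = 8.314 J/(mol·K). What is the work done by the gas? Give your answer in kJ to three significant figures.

W ≈ 15.7 kJ

Isobaric: W = P ΔV = nR ΔT.
W = (2.91)(8.314)(1190 − 543) = 15653 J.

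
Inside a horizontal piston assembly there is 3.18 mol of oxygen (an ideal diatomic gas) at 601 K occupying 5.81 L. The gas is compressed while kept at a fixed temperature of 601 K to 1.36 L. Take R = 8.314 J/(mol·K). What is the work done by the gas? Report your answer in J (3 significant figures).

W ≈ -23100 J

Isothermal: W = nRT ln(V₂/V₁).
W = (3.18)(8.314)(601) × ln(1.36/5.81)
  = 15890 × -1.452
W_by_gas = -23073 J.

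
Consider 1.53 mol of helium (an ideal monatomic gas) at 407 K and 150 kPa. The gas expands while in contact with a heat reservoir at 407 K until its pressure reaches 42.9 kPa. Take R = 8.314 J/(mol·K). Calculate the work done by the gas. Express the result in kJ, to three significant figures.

Isothermal process: W = nRT ln(V₂/V₁) = nRT ln(P₁/P₂).
W = (1.53)(8.314)(407) × ln(150/42.9)
  = 5177 × ln(3.497) = 5177 × 1.252
W_by_gas = 6481 J.

W ≈ 6.48 kJ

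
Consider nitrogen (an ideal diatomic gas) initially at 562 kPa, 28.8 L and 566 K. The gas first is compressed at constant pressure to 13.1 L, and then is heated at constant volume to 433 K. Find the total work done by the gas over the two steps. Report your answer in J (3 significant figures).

Step 1 (isobaric): W = PΔV = (562 kPa)(13.1 − 28.8 L) = -8823 J.
Step 2 (isochoric): W = 0 (constant volume).
W_total = -8823 + 0 = -8823 J.

W_total ≈ -8820 J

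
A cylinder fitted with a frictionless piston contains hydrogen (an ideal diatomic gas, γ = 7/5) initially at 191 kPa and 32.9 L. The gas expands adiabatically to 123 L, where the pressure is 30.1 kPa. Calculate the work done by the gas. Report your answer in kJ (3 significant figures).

Adiabatic: W = (P₁V₁ − P₂V₂)/(γ − 1) with γ = 7/5.
P₁V₁ = 6284 J, P₂V₂ = 3702 J.
W = (6284 − 3702) / 0.4 = 6454 J.

W ≈ 6.45 kJ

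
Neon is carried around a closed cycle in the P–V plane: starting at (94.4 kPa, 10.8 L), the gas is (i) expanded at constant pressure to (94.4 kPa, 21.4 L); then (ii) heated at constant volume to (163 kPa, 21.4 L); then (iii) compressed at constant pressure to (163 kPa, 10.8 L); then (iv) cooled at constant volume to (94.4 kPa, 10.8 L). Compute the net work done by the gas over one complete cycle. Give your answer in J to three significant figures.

Constant-volume legs do no work.
W(i) = (94.4)(21.4 − 10.8) = 1001 J; W(iii) = (163)(10.8 − 21.4) = -1728 J.
W_net = 1001 − 1728 = -727.2 J (the counter-clockwise enclosed area).

W_net ≈ -727 J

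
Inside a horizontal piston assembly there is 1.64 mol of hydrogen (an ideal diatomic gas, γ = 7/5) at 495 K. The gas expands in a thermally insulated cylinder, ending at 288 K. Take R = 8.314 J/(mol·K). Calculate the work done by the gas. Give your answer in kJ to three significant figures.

Adiabatic ⇒ Q = 0, so W_by = −ΔU = nCᵥ(T₁ − T₂).
Cᵥ = 5R/2 = 20.79 J/(mol·K).
W = (1.64)(20.79)(495 − 288) = 7056 J.

W ≈ 7.06 kJ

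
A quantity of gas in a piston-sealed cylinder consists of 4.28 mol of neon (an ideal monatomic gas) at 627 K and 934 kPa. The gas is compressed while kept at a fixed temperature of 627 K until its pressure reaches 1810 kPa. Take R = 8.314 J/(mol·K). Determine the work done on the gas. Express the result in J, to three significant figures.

W ≈ 14800 J

Isothermal process: W = nRT ln(V₂/V₁) = nRT ln(P₁/P₂).
W = (4.28)(8.314)(627) × ln(934/1810)
  = 22311 × ln(0.516) = 22311 × -0.6616
W_by_gas = -14761 J; work on gas = −W_by = 14761 J.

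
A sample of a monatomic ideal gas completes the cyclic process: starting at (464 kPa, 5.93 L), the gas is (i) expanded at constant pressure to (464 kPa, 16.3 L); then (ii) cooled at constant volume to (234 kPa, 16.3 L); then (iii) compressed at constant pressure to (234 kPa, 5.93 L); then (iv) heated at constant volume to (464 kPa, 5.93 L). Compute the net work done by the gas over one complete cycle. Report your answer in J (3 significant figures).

Constant-volume legs do no work.
W(i) = (464)(16.3 − 5.93) = 4812 J; W(iii) = (234)(5.93 − 16.3) = -2427 J.
W_net = 4812 − 2427 = 2385 J (the clockwise enclosed area).

W_net ≈ 2390 J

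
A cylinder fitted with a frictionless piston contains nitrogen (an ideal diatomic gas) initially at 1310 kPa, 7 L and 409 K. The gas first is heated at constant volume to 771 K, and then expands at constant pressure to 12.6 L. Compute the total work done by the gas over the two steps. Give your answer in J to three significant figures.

W_total ≈ 13800 J

Step 1 (isochoric): W = 0 (constant volume).
After step 1: P = 2469 kPa (V unchanged).
Step 2 (isobaric): W = PΔV = (2469 kPa)(12.6 − 7 L) = 13829 J.
W_total = 0 + 13829 = 13829 J.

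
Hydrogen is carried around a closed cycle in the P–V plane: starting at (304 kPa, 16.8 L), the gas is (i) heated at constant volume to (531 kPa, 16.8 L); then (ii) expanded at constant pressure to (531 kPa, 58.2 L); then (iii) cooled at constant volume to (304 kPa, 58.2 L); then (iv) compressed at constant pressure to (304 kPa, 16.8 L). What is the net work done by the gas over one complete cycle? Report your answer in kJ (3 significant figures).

Constant-volume legs do no work.
W(ii) = (531)(58.2 − 16.8) = 21983 J; W(iv) = (304)(16.8 − 58.2) = -12586 J.
W_net = 21983 − 12586 = 9398 J (the clockwise enclosed area).

W_net ≈ 9.40 kJ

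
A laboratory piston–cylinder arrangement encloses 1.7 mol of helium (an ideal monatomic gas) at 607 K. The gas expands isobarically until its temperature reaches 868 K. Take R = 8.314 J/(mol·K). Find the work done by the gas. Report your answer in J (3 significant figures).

W ≈ 3690 J

Isobaric: W = P ΔV = nR ΔT.
W = (1.7)(8.314)(868 − 607) = 3689 J.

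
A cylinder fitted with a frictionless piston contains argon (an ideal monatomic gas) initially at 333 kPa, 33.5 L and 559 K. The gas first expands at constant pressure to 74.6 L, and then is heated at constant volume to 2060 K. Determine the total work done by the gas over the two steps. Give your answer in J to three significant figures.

W_total ≈ 13700 J

Step 1 (isobaric): W = PΔV = (333 kPa)(74.6 − 33.5 L) = 13686 J.
Step 2 (isochoric): W = 0 (constant volume).
W_total = 13686 + 0 = 13686 J.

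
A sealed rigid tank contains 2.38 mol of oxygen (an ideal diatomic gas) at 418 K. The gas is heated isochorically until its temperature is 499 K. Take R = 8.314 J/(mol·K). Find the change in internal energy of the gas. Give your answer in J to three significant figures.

Constant volume ⇒ W = 0, so Q = ΔU = nCᵥΔT with Cᵥ = 5R/2 = 20.79 J/(mol·K).
ΔU = (2.38)(20.79)(499 − 418) = 4007 J.

ΔU ≈ 4010 J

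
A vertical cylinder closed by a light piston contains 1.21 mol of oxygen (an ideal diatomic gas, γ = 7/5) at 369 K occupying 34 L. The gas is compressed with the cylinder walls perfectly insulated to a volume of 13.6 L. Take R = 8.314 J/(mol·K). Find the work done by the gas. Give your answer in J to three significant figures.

W ≈ -4110 J

Adiabatic: TV^(γ−1) = const with γ = 7/5.
T₂ = T₁ (V₁/V₂)^(γ−1) = 369 × (34/13.6)^0.4 = 369 × 1.443 = 532.4 K.
W_by = nCᵥ(T₁ − T₂) = (1.21)(20.79)(369 − 532.4) = -4108 J.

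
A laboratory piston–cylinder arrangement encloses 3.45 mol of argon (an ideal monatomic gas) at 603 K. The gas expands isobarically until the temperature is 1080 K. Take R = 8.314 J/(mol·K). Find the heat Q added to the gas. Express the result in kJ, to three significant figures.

Isobaric: W = nRΔT = (3.45)(8.314)(477) = 13682 J.
ΔU = nCᵥΔT with Cᵥ = 3R/2: ΔU = (3.45)(12.47)(477) = 20523 J.
Q = ΔU + W = 20523 + 13682 = 34205 J.

Q ≈ 34.2 kJ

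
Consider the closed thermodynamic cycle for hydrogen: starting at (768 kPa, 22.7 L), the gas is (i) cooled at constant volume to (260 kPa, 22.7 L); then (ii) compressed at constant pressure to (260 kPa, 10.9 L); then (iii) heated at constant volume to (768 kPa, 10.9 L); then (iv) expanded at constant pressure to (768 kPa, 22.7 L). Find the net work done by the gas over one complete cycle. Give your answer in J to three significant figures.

W_net ≈ 5990 J

Constant-volume legs do no work.
W(ii) = (260)(10.9 − 22.7) = -3068 J; W(iv) = (768)(22.7 − 10.9) = 9062 J.
W_net = -3068 + 9062 = 5994 J (the clockwise enclosed area).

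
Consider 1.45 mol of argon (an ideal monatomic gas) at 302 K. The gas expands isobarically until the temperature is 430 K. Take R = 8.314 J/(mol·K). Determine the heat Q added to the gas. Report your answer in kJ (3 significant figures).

Isobaric: W = nRΔT = (1.45)(8.314)(128) = 1543 J.
ΔU = nCᵥΔT with Cᵥ = 3R/2: ΔU = (1.45)(12.47)(128) = 2315 J.
Q = ΔU + W = 2315 + 1543 = 3858 J.

Q ≈ 3.86 kJ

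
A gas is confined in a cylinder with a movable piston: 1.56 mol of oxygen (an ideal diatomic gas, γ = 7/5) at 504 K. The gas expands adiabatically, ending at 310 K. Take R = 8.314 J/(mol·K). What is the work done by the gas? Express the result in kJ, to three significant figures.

Adiabatic ⇒ Q = 0, so W_by = −ΔU = nCᵥ(T₁ − T₂).
Cᵥ = 5R/2 = 20.79 J/(mol·K).
W = (1.56)(20.79)(504 − 310) = 6290 J.

W ≈ 6.29 kJ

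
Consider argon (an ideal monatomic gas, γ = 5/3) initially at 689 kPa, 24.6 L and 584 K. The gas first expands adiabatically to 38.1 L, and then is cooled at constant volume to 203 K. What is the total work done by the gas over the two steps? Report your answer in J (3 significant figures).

Step 1 (adiabatic): W = (P₁V₁ − P₂V₂)/(γ−1) = (16949 − 12662)/0.667 = 6431 J.
Step 2 (isochoric): W = 0 (constant volume).
W_total = 6431 + 0 = 6431 J.

W_total ≈ 6430 J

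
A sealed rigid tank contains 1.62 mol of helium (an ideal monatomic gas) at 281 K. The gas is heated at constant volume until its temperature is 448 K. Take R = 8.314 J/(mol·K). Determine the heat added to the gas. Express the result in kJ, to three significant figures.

Q ≈ 3.37 kJ

Constant volume ⇒ W = 0, so Q = ΔU = nCᵥΔT with Cᵥ = 3R/2 = 12.47 J/(mol·K).
ΔU = (1.62)(12.47)(448 − 281) = 3374 J.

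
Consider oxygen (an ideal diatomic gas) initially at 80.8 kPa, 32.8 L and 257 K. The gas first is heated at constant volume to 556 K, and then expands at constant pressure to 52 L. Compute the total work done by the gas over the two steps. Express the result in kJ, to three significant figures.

Step 1 (isochoric): W = 0 (constant volume).
After step 1: P = 174.8 kPa (V unchanged).
Step 2 (isobaric): W = PΔV = (174.8 kPa)(52 − 32.8 L) = 3356 J.
W_total = 0 + 3356 = 3356 J.

W_total ≈ 3.36 kJ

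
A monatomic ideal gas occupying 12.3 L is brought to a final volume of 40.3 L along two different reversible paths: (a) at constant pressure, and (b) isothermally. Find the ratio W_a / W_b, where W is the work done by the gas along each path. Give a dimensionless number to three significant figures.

W_a / W_b ≈ 1.92

Path (a) isobaric: W = P₁(V₂ − V₁) → W_a/(P₁V₁) = 2.276.
Path (b) isothermal: W = P₁V₁ ln(V₂/V₁) → W_b/(P₁V₁) = 1.187.
W_a / W_b = 2.276 / 1.187 = 1.918.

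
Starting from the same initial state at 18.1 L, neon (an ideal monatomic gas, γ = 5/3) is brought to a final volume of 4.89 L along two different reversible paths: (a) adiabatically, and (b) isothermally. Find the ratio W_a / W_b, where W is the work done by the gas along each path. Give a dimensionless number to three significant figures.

W_a / W_b ≈ 1.60

Path (a) adiabatic: W = P₁V₁(1 − (V₁/V₂)^(γ−1))/(γ−1) → W_a/(P₁V₁) = -2.089.
Path (b) isothermal: W = P₁V₁ ln(V₂/V₁) → W_b/(P₁V₁) = -1.309.
W_a / W_b = -2.089 / -1.309 = 1.596.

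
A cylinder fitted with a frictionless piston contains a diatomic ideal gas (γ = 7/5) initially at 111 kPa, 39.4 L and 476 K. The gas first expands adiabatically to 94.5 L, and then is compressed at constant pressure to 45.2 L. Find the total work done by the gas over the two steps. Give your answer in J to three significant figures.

Step 1 (adiabatic): W = (P₁V₁ − P₂V₂)/(γ−1) = (4373 − 3082)/0.4 = 3228 J.
After step 1: P = 32.61 kPa, V = 94.5 L, T = 335.5 K.
Step 2 (isobaric): W = PΔV = (32.61 kPa)(45.2 − 94.5 L) = -1608 J.
W_total = 3228 − 1608 = 1620 J.

W_total ≈ 1620 J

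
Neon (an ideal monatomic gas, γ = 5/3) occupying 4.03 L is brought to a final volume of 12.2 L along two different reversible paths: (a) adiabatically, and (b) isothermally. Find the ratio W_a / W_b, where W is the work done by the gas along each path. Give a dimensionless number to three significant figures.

W_a / W_b ≈ 0.707

Path (a) adiabatic: W = P₁V₁(1 − (V₁/V₂)^(γ−1))/(γ−1) → W_a/(P₁V₁) = 0.7832.
Path (b) isothermal: W = P₁V₁ ln(V₂/V₁) → W_b/(P₁V₁) = 1.108.
W_a / W_b = 0.7832 / 1.108 = 0.7071.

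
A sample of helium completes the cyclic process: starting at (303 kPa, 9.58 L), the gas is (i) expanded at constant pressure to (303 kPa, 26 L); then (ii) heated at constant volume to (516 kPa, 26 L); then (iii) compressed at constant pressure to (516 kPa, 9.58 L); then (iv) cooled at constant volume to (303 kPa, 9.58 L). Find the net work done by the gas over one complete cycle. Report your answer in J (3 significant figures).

W_net ≈ -3500 J

Constant-volume legs do no work.
W(i) = (303)(26 − 9.58) = 4975 J; W(iii) = (516)(9.58 − 26) = -8473 J.
W_net = 4975 − 8473 = -3497 J (the counter-clockwise enclosed area).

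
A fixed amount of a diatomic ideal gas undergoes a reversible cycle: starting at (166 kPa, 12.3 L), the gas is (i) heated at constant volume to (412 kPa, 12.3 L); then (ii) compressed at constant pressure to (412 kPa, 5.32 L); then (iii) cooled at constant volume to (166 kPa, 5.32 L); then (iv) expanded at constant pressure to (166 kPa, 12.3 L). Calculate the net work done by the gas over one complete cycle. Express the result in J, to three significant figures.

W_net ≈ -1720 J

Constant-volume legs do no work.
W(ii) = (412)(5.32 − 12.3) = -2876 J; W(iv) = (166)(12.3 − 5.32) = 1159 J.
W_net = -2876 + 1159 = -1717 J (the counter-clockwise enclosed area).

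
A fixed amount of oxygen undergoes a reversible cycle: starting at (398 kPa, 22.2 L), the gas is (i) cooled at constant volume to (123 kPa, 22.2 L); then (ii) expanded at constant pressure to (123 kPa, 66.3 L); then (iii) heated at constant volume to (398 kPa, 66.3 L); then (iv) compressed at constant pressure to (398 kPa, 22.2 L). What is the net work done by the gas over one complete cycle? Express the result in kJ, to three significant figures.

W_net ≈ -12.1 kJ

Constant-volume legs do no work.
W(ii) = (123)(66.3 − 22.2) = 5424 J; W(iv) = (398)(22.2 − 66.3) = -17552 J.
W_net = 5424 − 17552 = -12128 J (the counter-clockwise enclosed area).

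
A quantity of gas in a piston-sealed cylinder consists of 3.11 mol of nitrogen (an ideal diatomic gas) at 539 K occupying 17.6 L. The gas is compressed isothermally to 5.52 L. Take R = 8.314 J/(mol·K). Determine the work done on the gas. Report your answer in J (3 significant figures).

Isothermal: W = nRT ln(V₂/V₁).
W = (3.11)(8.314)(539) × ln(5.52/17.6)
  = 13937 × -1.16
W_by_gas = -16160 J; work on gas = −W_by = 16160 J.

W ≈ 16200 J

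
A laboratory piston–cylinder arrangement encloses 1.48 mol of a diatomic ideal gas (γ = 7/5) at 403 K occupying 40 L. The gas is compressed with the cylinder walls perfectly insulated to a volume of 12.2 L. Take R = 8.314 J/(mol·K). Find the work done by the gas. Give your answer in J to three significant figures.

W ≈ -7540 J

Adiabatic: TV^(γ−1) = const with γ = 7/5.
T₂ = T₁ (V₁/V₂)^(γ−1) = 403 × (40/12.2)^0.4 = 403 × 1.608 = 648 K.
W_by = nCᵥ(T₁ − T₂) = (1.48)(20.79)(403 − 648) = -7537 J.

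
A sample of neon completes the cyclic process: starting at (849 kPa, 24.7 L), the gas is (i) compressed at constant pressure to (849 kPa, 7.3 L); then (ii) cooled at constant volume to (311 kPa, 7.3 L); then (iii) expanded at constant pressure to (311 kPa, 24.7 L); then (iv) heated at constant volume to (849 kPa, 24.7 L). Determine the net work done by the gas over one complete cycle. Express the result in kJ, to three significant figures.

Constant-volume legs do no work.
W(i) = (849)(7.3 − 24.7) = -14773 J; W(iii) = (311)(24.7 − 7.3) = 5411 J.
W_net = -14773 + 5411 = -9361 J (the counter-clockwise enclosed area).

W_net ≈ -9.36 kJ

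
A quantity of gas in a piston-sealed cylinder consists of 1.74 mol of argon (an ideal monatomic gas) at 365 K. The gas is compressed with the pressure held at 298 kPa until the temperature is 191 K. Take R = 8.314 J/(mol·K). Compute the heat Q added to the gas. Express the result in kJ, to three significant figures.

Isobaric: W = nRΔT = (1.74)(8.314)(-174) = -2517 J.
ΔU = nCᵥΔT with Cᵥ = 3R/2: ΔU = (1.74)(12.47)(-174) = -3776 J.
Q = ΔU + W = -3776 − 2517 = -6293 J.

Q ≈ -6.29 kJ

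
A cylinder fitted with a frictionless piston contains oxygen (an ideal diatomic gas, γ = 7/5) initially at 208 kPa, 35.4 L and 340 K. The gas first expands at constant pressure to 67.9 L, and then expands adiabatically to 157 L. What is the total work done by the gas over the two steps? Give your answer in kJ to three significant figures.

W_total ≈ 16.8 kJ

Step 1 (isobaric): W = PΔV = (208 kPa)(67.9 − 35.4 L) = 6760 J.
After step 1: P = 208 kPa, V = 67.9 L, T = 652.1 K.
Step 2 (adiabatic): W = (P₁V₁ − P₂V₂)/(γ−1) = (14123 − 10100)/0.4 = 10058 J.
W_total = 6760 + 10058 = 16818 J.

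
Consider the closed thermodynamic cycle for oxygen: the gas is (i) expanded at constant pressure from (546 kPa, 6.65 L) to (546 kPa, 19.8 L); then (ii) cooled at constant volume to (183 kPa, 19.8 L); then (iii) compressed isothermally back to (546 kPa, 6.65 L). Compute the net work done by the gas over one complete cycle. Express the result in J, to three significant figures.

Leg (i): W = PΔV = (546)(19.8 − 6.65) = 7180 J.
Leg (ii): W = 0.
Leg (iii): W = PᵢVᵢ ln(V_f/Vᵢ) = (3623) ln(6.65/19.8) = -3953 J.
W_net = 7180 − 3953 = 3227 J.

W_net ≈ 3230 J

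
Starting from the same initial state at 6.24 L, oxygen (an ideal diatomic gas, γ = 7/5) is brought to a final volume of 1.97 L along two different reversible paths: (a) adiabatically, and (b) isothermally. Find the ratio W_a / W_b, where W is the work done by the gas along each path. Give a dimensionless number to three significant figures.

Path (a) adiabatic: W = P₁V₁(1 − (V₁/V₂)^(γ−1))/(γ−1) → W_a/(P₁V₁) = -1.465.
Path (b) isothermal: W = P₁V₁ ln(V₂/V₁) → W_b/(P₁V₁) = -1.153.
W_a / W_b = -1.465 / -1.153 = 1.271.

W_a / W_b ≈ 1.27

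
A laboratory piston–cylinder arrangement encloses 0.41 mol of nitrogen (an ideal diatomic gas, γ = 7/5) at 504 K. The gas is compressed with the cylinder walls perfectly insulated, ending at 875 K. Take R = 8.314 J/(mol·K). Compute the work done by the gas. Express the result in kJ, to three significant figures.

Adiabatic ⇒ Q = 0, so W_by = −ΔU = nCᵥ(T₁ − T₂).
Cᵥ = 5R/2 = 20.79 J/(mol·K).
W = (0.41)(20.79)(504 − 875) = -3162 J.

W ≈ -3.16 kJ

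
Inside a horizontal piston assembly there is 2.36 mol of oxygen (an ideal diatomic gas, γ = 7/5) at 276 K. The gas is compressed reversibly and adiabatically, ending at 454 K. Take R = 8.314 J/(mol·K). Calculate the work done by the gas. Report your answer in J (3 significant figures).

W ≈ -8730 J

Adiabatic ⇒ Q = 0, so W_by = −ΔU = nCᵥ(T₁ − T₂).
Cᵥ = 5R/2 = 20.79 J/(mol·K).
W = (2.36)(20.79)(276 − 454) = -8731 J.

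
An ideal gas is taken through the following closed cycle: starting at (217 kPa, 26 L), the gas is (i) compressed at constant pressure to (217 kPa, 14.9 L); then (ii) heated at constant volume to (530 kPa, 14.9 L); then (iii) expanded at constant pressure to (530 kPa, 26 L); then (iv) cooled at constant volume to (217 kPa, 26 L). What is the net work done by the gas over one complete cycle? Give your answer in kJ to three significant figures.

Constant-volume legs do no work.
W(i) = (217)(14.9 − 26) = -2409 J; W(iii) = (530)(26 − 14.9) = 5883 J.
W_net = -2409 + 5883 = 3474 J (the clockwise enclosed area).

W_net ≈ 3.47 kJ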